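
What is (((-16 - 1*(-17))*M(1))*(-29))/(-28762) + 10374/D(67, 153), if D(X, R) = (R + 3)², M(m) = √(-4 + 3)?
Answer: 133/312 + 29*I/28762 ≈ 0.42628 + 0.0010083*I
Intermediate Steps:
M(m) = I (M(m) = √(-1) = I)
D(X, R) = (3 + R)²
(((-16 - 1*(-17))*M(1))*(-29))/(-28762) + 10374/D(67, 153) = (((-16 - 1*(-17))*I)*(-29))/(-28762) + 10374/((3 + 153)²) = (((-16 + 17)*I)*(-29))*(-1/28762) + 10374/(156²) = ((1*I)*(-29))*(-1/28762) + 10374/24336 = (I*(-29))*(-1/28762) + 10374*(1/24336) = -29*I*(-1/28762) + 133/312 = 29*I/28762 + 133/312 = 133/312 + 29*I/28762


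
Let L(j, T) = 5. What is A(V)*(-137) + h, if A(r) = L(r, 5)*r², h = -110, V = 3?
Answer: -6275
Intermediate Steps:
A(r) = 5*r²
A(V)*(-137) + h = (5*3²)*(-137) - 110 = (5*9)*(-137) - 110 = 45*(-137) - 110 = -6165 - 110 = -6275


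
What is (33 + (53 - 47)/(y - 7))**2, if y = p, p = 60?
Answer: 3080025/2809 ≈ 1096.5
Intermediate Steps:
y = 60
(33 + (53 - 47)/(y - 7))**2 = (33 + (53 - 47)/(60 - 7))**2 = (33 + 6/53)**2 = (1755/53)**2 = 3080025/2809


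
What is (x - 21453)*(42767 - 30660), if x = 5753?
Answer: -190079900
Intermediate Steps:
(x - 21453)*(42767 - 30660) = (5753 - 21453)*(42767 - 30660) = -15700*12107 = -190079900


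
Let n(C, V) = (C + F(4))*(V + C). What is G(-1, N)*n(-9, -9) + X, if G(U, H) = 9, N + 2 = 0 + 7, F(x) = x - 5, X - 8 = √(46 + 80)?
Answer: 1628 + 3*√14 ≈ 1639.2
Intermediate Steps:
X = 8 + 3*√14 (X = 8 + √(46 + 80) = 8 + √126 = 8 + 3*√14 ≈ 19.225)
F(x) = -5 + x
N = 5 (N = -2 + (0 + 7) = -2 + 7 = 5)
n(C, V) = (-1 + C)*(C + V) (n(C, V) = (C + (-5 + 4))*(V + C) = (C - 1)*(C + V) = (-1 + C)*(C + V))
G(-1, N)*n(-9, -9) + X = 9*((-9)² - 1*(-9) - 1*(-9) - 9*(-9)) + (8 + 3*√14) = 9*(81 + 9 + 9 + 81) + (8 + 3*√14) = 9*180 + (8 + 3*√14) = 1620 + (8 + 3*√14) = 1628 + 3*√14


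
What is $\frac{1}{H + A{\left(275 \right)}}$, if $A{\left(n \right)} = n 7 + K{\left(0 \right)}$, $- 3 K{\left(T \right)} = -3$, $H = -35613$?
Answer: $- \frac{1}{33687} \approx -2.9685 \cdot 10^{-5}$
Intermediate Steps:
$K{\left(T \right)} = 1$ ($K{\left(T \right)} = \left(- \frac{1}{3}\right) \left(-3\right) = 1$)
$A{\left(n \right)} = 1 + 7 n$ ($A{\left(n \right)} = n 7 + 1 = 7 n + 1 = 1 + 7 n$)
$\frac{1}{H + A{\left(275 \right)}} = \frac{1}{-35613 + \left(1 + 7 \cdot 275\right)} = \frac{1}{-35613 + \left(1 + 1925\right)} = \frac{1}{-35613 + 1926} = \frac{1}{-33687} = - \frac{1}{33687}$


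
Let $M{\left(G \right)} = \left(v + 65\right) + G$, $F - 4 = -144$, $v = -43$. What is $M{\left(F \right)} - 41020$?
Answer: $-41138$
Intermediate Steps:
$F = -140$ ($F = 4 - 144 = -140$)
$M{\left(G \right)} = 22 + G$ ($M{\left(G \right)} = \left(-43 + 65\right) + G = 22 + G$)
$M{\left(F \right)} - 41020 = \left(22 - 140\right) - 41020 = -118 - 41020 = -41138$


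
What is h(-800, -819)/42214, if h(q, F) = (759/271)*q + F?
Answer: -829149/11439994 ≈ -0.072478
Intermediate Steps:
h(q, F) = F + 759*q/271 (h(q, F) = (759*(1/271))*q + F = 759*q/271 + F = F + 759*q/271)
h(-800, -819)/42214 = (-819 + (759/271)*(-800))/42214 = (-819 - 607200/271)*(1/42214) = -829149/271*1/42214 = -829149/11439994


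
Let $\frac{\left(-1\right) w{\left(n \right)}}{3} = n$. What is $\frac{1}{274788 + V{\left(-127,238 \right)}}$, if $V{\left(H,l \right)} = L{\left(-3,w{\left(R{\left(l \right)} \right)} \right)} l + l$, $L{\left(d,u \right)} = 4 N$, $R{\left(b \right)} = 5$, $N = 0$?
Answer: $\frac{1}{275026} \approx 3.636 \cdot 10^{-6}$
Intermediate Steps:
$w{\left(n \right)} = - 3 n$
$L{\left(d,u \right)} = 0$ ($L{\left(d,u \right)} = 4 \cdot 0 = 0$)
$V{\left(H,l \right)} = l$ ($V{\left(H,l \right)} = 0 l + l = 0 + l = l$)
$\frac{1}{274788 + V{\left(-127,238 \right)}} = \frac{1}{274788 + 238} = \frac{1}{275026}$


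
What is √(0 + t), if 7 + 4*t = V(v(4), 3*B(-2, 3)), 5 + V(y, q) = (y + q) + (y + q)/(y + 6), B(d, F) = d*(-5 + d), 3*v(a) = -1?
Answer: 2*√6018/51 ≈ 3.0422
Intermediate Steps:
v(a) = -⅓ (v(a) = (⅓)*(-1) = -⅓)
V(y, q) = -5 + q + y + (q + y)/(6 + y) (V(y, q) = -5 + ((y + q) + (y + q)/(y + 6)) = -5 + ((q + y) + (q + y)/(6 + y)) = -5 + (q + y + (q + y)/(6 + y)) = -5 + q + y + (q + y)/(6 + y))
t = 472/51 (t = -7/4 + ((-30 + (-⅓)² + 2*(-⅓) + 7*(3*(-2*(-5 - 2))) + (3*(-2*(-5 - 2)))*(-⅓))/(6 - ⅓))/4 = -7/4 + ((-30 + ⅑ - ⅔ + 7*(3*(-2*(-7))) + (3*(-2*(-7)))*(-⅓))/(17/3))/4 = -7/4 + (3*(-30 + ⅑ - ⅔ + 7*(3*14) + (3*14)*(-⅓))/17)/4 = -7/4 + (3*(-30 + ⅑ - ⅔ + 7*42 + 42*(-⅓))/17)/4 = -7/4 + (3*(-30 + ⅑ - ⅔ + 294 - 14)/17)/4 = -7/4 + ((3/17)*(2245/9))/4 = -7/4 + (¼)*(2245/51) = -7/4 + 2245/204 = 472/51 ≈ 9.2549)
√(0 + t) = √(0 + 472/51) = √(472/51) = 2*√6018/51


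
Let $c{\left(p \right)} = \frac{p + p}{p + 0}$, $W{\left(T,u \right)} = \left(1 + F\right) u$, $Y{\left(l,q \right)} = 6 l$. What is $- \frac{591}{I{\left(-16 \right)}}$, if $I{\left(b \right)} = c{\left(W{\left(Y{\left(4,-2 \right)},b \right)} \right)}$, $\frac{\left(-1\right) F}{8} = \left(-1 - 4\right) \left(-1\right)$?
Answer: $- \frac{591}{2} \approx -295.5$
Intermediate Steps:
$F = -40$ ($F = - 8 \left(-1 - 4\right) \left(-1\right) = - 8 \left(\left(-5\right) \left(-1\right)\right) = \left(-8\right) 5 = -40$)
$W{\left(T,u \right)} = - 39 u$ ($W{\left(T,u \right)} = \left(1 - 40\right) u = - 39 u$)
$c{\left(p \right)} = 2$ ($c{\left(p \right)} = \frac{2 p}{p} = 2$)
$I{\left(b \right)} = 2$
$- \frac{591}{I{\left(-16 \right)}} = - \frac{591}{2}$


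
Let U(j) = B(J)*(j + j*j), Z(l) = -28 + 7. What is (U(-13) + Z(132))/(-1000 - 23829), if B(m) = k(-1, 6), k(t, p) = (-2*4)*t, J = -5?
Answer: -1227/24829 ≈ -0.049418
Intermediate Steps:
k(t, p) = -8*t
B(m) = 8 (B(m) = -8*(-1) = 8)
Z(l) = -21
U(j) = 8*j + 8*j² (U(j) = 8*(j + j*j) = 8*(j + j²) = 8*j + 8*j²)
(U(-13) + Z(132))/(-1000 - 23829) = (8*(-13)*(1 - 13) - 21)/(-1000 - 23829) = (8*(-13)*(-12) - 21)/(-24829) = (1248 - 21)*(-1/24829) = 1227*(-1/24829) = -1227/24829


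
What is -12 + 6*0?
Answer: -12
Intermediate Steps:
-12 + 6*0 = -12 + 0 = -12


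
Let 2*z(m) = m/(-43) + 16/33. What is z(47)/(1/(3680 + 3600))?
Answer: -3141320/1419 ≈ -2213.8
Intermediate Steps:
z(m) = 8/33 - m/86 (z(m) = (m/(-43) + 16/33)/2 = (m*(-1/43) + 16*(1/33))/2 = (-m/43 + 16/33)/2 = (16/33 - m/43)/2 = 8/33 - m/86)
z(47)/(1/(3680 + 3600)) = (8/33 - 1/86*47)/(1/(3680 + 3600)) = (8/33 - 47/86)/(1/7280) = -863/(2838*1/7280) = -863/2838*7280 = -3141320/1419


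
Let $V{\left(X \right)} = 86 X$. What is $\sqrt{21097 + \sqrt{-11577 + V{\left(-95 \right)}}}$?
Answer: $\sqrt{21097 + 7 i \sqrt{403}} \approx 145.25 + 0.4837 i$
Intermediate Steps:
$\sqrt{21097 + \sqrt{-11577 + V{\left(-95 \right)}}} = \sqrt{21097 + \sqrt{-11577 + 86 \left(-95\right)}} = \sqrt{21097 + \sqrt{-11577 - 8170}} = \sqrt{21097 + \sqrt{-19747}} = \sqrt{21097 + 7 i \sqrt{403}}$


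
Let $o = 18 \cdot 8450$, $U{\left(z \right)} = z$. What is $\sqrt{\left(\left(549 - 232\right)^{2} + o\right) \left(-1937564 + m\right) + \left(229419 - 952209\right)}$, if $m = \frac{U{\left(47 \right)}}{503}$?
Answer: $\frac{5 i \sqrt{4952985677027413}}{503} \approx 6.9958 \cdot 10^{5} i$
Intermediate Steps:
$o = 152100$
$m = \frac{47}{503} \approx 0.093439$
$\sqrt{\left(\left(549 - 232\right)^{2} + o\right) \left(-1937564 + m\right) + \left(229419 - 952209\right)} = \sqrt{\left(\left(549 - 232\right)^{2} + 152100\right) \left(-1937564 + \frac{47}{503}\right) + \left(229419 - 952209\right)} = \sqrt{\left(317^{2} + 152100\right) \left(- \frac{974594645}{503}\right) + \left(229419 - 952209\right)} = \sqrt{\left(100489 + 152100\right) \left(- \frac{974594645}{503}\right) - 722790} = \sqrt{252589 \left(- \frac{974594645}{503}\right) - 722790} = \sqrt{- \frac{246171886785905}{503} - 722790} = \sqrt{- \frac{246172250349275}{503}} = \frac{5 i \sqrt{4952985677027413}}{503}$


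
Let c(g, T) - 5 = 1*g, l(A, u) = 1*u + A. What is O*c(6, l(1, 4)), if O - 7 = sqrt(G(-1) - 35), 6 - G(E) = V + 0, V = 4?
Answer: 77 + 11*I*sqrt(33) ≈ 77.0 + 63.19*I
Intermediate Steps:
l(A, u) = A + u (l(A, u) = u + A = A + u)
G(E) = 2 (G(E) = 6 - (4 + 0) = 6 - 1*4 = 6 - 4 = 2)
c(g, T) = 5 + g (c(g, T) = 5 + 1*g = 5 + g)
O = 7 + I*sqrt(33) (O = 7 + sqrt(2 - 35) = 7 + sqrt(-33) = 7 + I*sqrt(33) ≈ 7.0 + 5.7446*I)
O*c(6, l(1, 4)) = (7 + I*sqrt(33))*(5 + 6) = (7 + I*sqrt(33))*11 = 77 + 11*I*sqrt(33)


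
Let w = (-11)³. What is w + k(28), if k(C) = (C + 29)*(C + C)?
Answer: 1861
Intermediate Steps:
k(C) = 2*C*(29 + C) (k(C) = (29 + C)*(2*C) = 2*C*(29 + C))
w = -1331
w + k(28) = -1331 + 2*28*(29 + 28) = -1331 + 2*28*57 = -1331 + 3192 = 1861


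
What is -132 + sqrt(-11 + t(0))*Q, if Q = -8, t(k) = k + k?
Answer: -132 - 8*I*sqrt(11) ≈ -132.0 - 26.533*I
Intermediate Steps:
t(k) = 2*k
-132 + sqrt(-11 + t(0))*Q = -132 + sqrt(-11 + 2*0)*(-8) = -132 + sqrt(-11 + 0)*(-8) = -132 + sqrt(-11)*(-8) = -132 + (I*sqrt(11))*(-8) = -132 - 8*I*sqrt(11)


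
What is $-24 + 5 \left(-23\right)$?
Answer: $-139$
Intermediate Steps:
$-24 + 5 \left(-23\right) = -24 - 115 = -139$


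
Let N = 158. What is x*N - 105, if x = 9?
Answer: 1317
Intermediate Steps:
x*N - 105 = 9*158 - 105 = 1422 - 105 = 1317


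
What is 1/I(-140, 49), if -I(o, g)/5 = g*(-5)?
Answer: 1/1225 ≈ 0.00081633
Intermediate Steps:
I(o, g) = 25*g (I(o, g) = -5*g*(-5) = -(-25)*g = 25*g)
1/I(-140, 49) = 1/(25*49) = 1/1225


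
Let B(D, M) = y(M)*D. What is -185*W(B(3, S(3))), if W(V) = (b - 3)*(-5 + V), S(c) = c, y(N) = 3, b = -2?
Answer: 3700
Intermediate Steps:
B(D, M) = 3*D
W(V) = 25 - 5*V (W(V) = (-2 - 3)*(-5 + V) = -5*(-5 + V) = 25 - 5*V)
-185*W(B(3, S(3))) = -185*(25 - 15*3) = -185*(25 - 5*9) = -185*(25 - 45) = -185*(-20) = 3700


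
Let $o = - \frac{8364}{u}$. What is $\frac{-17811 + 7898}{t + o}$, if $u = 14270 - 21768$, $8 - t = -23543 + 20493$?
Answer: $- \frac{37163837}{11468624} \approx -3.2405$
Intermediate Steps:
$t = 3058$ ($t = 8 - \left(-23543 + 20493\right) = 8 - -3050 = 8 + 3050 = 3058$)
$u = -7498$
$o = \frac{4182}{3749}$ ($o = - \frac{8364}{-7498} = \left(-8364\right) \left(- \frac{1}{7498}\right) = \frac{4182}{3749} \approx 1.1155$)
$\frac{-17811 + 7898}{t + o} = \frac{-17811 + 7898}{3058 + \frac{4182}{3749}} = - \frac{9913}{\frac{11468624}{3749}} = \left(-9913\right) \frac{3749}{11468624} = - \frac{37163837}{11468624}$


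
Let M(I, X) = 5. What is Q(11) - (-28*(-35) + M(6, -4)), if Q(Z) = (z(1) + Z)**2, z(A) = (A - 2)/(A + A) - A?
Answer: -3579/4 ≈ -894.75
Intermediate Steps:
z(A) = -A + (-2 + A)/(2*A) (z(A) = (-2 + A)/((2*A)) - A = (-2 + A)*(1/(2*A)) - A = (-2 + A)/(2*A) - A = -A + (-2 + A)/(2*A))
Q(Z) = (-3/2 + Z)**2 (Q(Z) = ((1/2 - 1*1 - 1/1) + Z)**2 = ((1/2 - 1 - 1*1) + Z)**2 = ((1/2 - 1 - 1) + Z)**2 = (-3/2 + Z)**2)
Q(11) - (-28*(-35) + M(6, -4)) = (-3 + 2*11)**2/4 - (-28*(-35) + 5) = (-3 + 22)**2/4 - (980 + 5) = (1/4)*19**2 - 1*985 = (1/4)*361 - 985 = 361/4 - 985 = -3579/4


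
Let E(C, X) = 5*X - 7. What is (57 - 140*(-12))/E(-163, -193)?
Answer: -193/108 ≈ -1.7870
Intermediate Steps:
E(C, X) = -7 + 5*X
(57 - 140*(-12))/E(-163, -193) = (57 - 140*(-12))/(-7 + 5*(-193)) = (57 + 1680)/(-7 - 965) = 1737/(-972) = 1737*(-1/972) = -193/108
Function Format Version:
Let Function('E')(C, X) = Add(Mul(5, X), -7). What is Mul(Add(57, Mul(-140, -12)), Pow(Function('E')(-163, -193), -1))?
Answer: Rational(-193, 108) ≈ -1.7870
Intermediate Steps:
Function('E')(C, X) = Add(-7, Mul(5, X))
Mul(Add(57, Mul(-140, -12)), Pow(Function('E')(-163, -193), -1)) = Mul(Add(57, Mul(-140, -12)), Pow(Add(-7, Mul(5, -193)), -1)) = Mul(Add(57, 1680), Pow(Add(-7, -965), -1)) = Mul(1737, Pow(-972, -1)) = Mul(1737, Rational(-1, 972)) = Rational(-193, 108)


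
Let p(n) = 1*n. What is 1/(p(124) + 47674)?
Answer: 1/47798 ≈ 2.0921e-5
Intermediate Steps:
p(n) = n
1/(p(124) + 47674) = 1/(124 + 47674) = 1/47798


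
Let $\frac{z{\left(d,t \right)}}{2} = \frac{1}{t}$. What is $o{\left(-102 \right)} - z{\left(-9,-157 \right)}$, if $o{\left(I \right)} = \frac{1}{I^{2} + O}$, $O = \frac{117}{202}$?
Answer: $\frac{4235164}{329970825} \approx 0.012835$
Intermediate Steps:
$z{\left(d,t \right)} = \frac{2}{t}$
$O = \frac{117}{202}$ ($O = 117 \cdot \frac{1}{202} = \frac{117}{202} \approx 0.57921$)
$o{\left(I \right)} = \frac{1}{\frac{117}{202} + I^{2}}$ ($o{\left(I \right)} = \frac{1}{I^{2} + \frac{117}{202}} = \frac{1}{\frac{117}{202} + I^{2}}$)
$o{\left(-102 \right)} - z{\left(-9,-157 \right)} = \frac{202}{117 + 202 \left(-102\right)^{2}} - \frac{2}{-157} = \frac{202}{117 + 202 \cdot 10404} - 2 \left(- \frac{1}{157}\right) = \frac{202}{117 + 2101608} - - \frac{2}{157} = \frac{202}{2101725} + \frac{2}{157} = \frac{4235164}{329970825}$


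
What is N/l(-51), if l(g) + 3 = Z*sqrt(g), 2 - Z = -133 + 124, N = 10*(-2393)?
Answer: 2393/206 + 26323*I*sqrt(51)/618 ≈ 11.617 + 304.18*I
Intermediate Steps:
N = -23930
Z = 11 (Z = 2 - (-133 + 124) = 2 - 1*(-9) = 2 + 9 = 11)
l(g) = -3 + 11*sqrt(g)
N/l(-51) = -23930/(-3 + 11*sqrt(-51)) = -23930/(-3 + 11*(I*sqrt(51))) = -23930/(-3 + 11*I*sqrt(51))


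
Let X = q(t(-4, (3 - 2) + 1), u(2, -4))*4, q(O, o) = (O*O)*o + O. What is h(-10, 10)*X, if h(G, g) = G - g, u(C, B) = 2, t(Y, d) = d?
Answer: -800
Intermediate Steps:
q(O, o) = O + o*O² (q(O, o) = O²*o + O = o*O² + O = O + o*O²)
X = 40 (X = (((3 - 2) + 1)*(1 + ((3 - 2) + 1)*2))*4 = ((1 + 1)*(1 + (1 + 1)*2))*4 = (2*(1 + 2*2))*4 = (2*(1 + 4))*4 = (2*5)*4 = 10*4 = 40)
h(-10, 10)*X = (-10 - 1*10)*40 = (-10 - 10)*40 = -20*40 = -800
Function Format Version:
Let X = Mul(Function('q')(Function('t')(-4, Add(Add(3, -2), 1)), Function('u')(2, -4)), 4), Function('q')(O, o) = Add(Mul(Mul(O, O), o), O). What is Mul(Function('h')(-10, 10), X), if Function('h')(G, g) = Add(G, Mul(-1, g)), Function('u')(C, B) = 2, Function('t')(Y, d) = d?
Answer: -800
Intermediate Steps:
Function('q')(O, o) = Add(O, Mul(o, Pow(O, 2))) (Function('q')(O, o) = Add(Mul(Pow(O, 2), o), O) = Add(Mul(o, Pow(O, 2)), O) = Add(O, Mul(o, Pow(O, 2))))
X = 40 (X = Mul(Mul(Add(Add(3, -2), 1), Add(1, Mul(Add(Add(3, -2), 1), 2))), 4) = Mul(Mul(Add(1, 1), Add(1, Mul(Add(1, 1), 2))), 4) = Mul(Mul(2, Add(1, Mul(2, 2))), 4) = Mul(Mul(2, Add(1, 4)), 4) = Mul(Mul(2, 5), 4) = Mul(10, 4) = 40)
Mul(Function('h')(-10, 10), X) = Mul(Add(-10, Mul(-1, 10)), 40) = Mul(Add(-10, -10), 40) = Mul(-20, 40) = -800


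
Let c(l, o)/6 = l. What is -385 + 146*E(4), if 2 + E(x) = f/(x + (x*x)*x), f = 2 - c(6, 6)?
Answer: -750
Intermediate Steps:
c(l, o) = 6*l
f = -34 (f = 2 - 6*6 = 2 - 1*36 = 2 - 36 = -34)
E(x) = -2 - 34/(x + x³) (E(x) = -2 - 34/(x + (x*x)*x) = -2 - 34/(x + x²*x) = -2 - 34/(x + x³))
-385 + 146*E(4) = -385 + 146*((-34 - 2*4 - 2*4³)/(4 + 4³)) = -385 + 146*((-34 - 8 - 2*64)/(4 + 64)) = -385 + 146*((-34 - 8 - 128)/68) = -385 + 146*((1/68)*(-170)) = -385 + 146*(-5/2) = -385 - 365 = -750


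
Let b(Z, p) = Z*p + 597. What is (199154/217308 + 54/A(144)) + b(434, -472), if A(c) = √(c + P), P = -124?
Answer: -22192588577/108654 + 27*√5/5 ≈ -2.0424e+5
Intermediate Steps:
b(Z, p) = 597 + Z*p
A(c) = √(-124 + c) (A(c) = √(c - 124) = √(-124 + c))
(199154/217308 + 54/A(144)) + b(434, -472) = (199154/217308 + 54/(√(-124 + 144))) + (597 + 434*(-472)) = (199154*(1/217308) + 54/(√20)) + (597 - 204848) = (99577/108654 + 54/((2*√5))) - 204251 = (99577/108654 + 54*(√5/10)) - 204251 = (99577/108654 + 27*√5/5) - 204251 = -22192588577/108654 + 27*√5/5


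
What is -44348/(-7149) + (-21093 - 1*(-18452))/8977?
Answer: 379231487/64176573 ≈ 5.9092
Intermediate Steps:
-44348/(-7149) + (-21093 - 1*(-18452))/8977 = -44348*(-1/7149) + (-21093 + 18452)*(1/8977) = 44348/7149 - 2641*1/8977 = 44348/7149 - 2641/8977 = 379231487/64176573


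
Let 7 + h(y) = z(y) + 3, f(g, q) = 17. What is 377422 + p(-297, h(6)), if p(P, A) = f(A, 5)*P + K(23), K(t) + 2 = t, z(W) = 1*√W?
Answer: 372394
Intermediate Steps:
z(W) = √W
K(t) = -2 + t
h(y) = -4 + √y (h(y) = -7 + (√y + 3) = -7 + (3 + √y) = -4 + √y)
p(P, A) = 21 + 17*P (p(P, A) = 17*P + (-2 + 23) = 17*P + 21 = 21 + 17*P)
377422 + p(-297, h(6)) = 377422 + (21 + 17*(-297)) = 377422 + (21 - 5049) = 377422 - 5028 = 372394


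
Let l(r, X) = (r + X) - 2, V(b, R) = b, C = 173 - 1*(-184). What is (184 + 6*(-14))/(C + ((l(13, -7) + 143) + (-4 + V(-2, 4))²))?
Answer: 5/27 ≈ 0.18519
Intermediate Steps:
C = 357 (C = 173 + 184 = 357)
l(r, X) = -2 + X + r (l(r, X) = (X + r) - 2 = -2 + X + r)
(184 + 6*(-14))/(C + ((l(13, -7) + 143) + (-4 + V(-2, 4))²)) = (184 + 6*(-14))/(357 + (((-2 - 7 + 13) + 143) + (-4 - 2)²)) = (184 - 84)/(357 + ((4 + 143) + (-6)²)) = 100/(357 + (147 + 36)) = 100/(357 + 183) = 100/540 = 100*(1/540) = 5/27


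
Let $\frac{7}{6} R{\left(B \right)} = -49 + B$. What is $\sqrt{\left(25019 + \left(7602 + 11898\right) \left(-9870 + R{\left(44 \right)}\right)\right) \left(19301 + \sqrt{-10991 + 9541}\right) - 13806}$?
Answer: $\frac{\sqrt{-182078957862263 - 47168270345 i \sqrt{58}}}{7} \approx 1901.5 - 1.9277 \cdot 10^{6} i$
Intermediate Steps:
$R{\left(B \right)} = -42 + \frac{6 B}{7}$ ($R{\left(B \right)} = \frac{6 \left(-49 + B\right)}{7} = -42 + \frac{6 B}{7}$)
$\sqrt{\left(25019 + \left(7602 + 11898\right) \left(-9870 + R{\left(44 \right)}\right)\right) \left(19301 + \sqrt{-10991 + 9541}\right) - 13806} = \sqrt{\left(25019 + \left(7602 + 11898\right) \left(-9870 + \left(-42 + \frac{6}{7} \cdot 44\right)\right)\right) \left(19301 + \sqrt{-10991 + 9541}\right) - 13806} = \sqrt{\left(25019 + 19500 \left(-9870 + \left(-42 + \frac{264}{7}\right)\right)\right) \left(19301 + \sqrt{-1450}\right) - 13806} = \sqrt{\left(25019 + 19500 \left(-9870 - \frac{30}{7}\right)\right) \left(19301 + 5 i \sqrt{58}\right) - 13806} = \sqrt{\left(25019 + 19500 \left(- \frac{69120}{7}\right)\right) \left(19301 + 5 i \sqrt{58}\right) - 13806} = \sqrt{\left(25019 - \frac{1347840000}{7}\right) \left(19301 + 5 i \sqrt{58}\right) - 13806} = \sqrt{- \frac{1347664867 \left(19301 + 5 i \sqrt{58}\right)}{7} - 13806} = \sqrt{\left(- \frac{26011279597967}{7} - \frac{6738324335 i \sqrt{58}}{7}\right) - 13806} = \sqrt{- \frac{26011279694609}{7} - \frac{6738324335 i \sqrt{58}}{7}}$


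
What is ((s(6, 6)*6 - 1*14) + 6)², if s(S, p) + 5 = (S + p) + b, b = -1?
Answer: 784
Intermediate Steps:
s(S, p) = -6 + S + p (s(S, p) = -5 + ((S + p) - 1) = -5 + (-1 + S + p) = -6 + S + p)
((s(6, 6)*6 - 1*14) + 6)² = (((-6 + 6 + 6)*6 - 1*14) + 6)² = ((6*6 - 14) + 6)² = ((36 - 14) + 6)² = (22 + 6)² = 28² = 784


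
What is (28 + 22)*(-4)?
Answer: -200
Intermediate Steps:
(28 + 22)*(-4) = 50*(-4) = -200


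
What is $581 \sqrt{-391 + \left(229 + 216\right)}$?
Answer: $1743 \sqrt{6} \approx 4269.5$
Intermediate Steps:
$581 \sqrt{-391 + \left(229 + 216\right)} = 581 \sqrt{-391 + 445} = 581 \sqrt{54} = 581 \cdot 3 \sqrt{6} = 1743 \sqrt{6}$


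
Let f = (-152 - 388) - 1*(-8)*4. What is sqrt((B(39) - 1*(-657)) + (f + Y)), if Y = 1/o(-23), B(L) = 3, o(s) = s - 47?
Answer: sqrt(744730)/70 ≈ 12.328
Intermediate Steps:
o(s) = -47 + s
Y = -1/70 (Y = 1/(-47 - 23) = 1/(-70) = -1/70 ≈ -0.014286)
f = -508 (f = -540 + 8*4 = -540 + 32 = -508)
sqrt((B(39) - 1*(-657)) + (f + Y)) = sqrt((3 - 1*(-657)) + (-508 - 1/70)) = sqrt((3 + 657) - 35561/70) = sqrt(660 - 35561/70) = sqrt(10639/70) = sqrt(744730)/70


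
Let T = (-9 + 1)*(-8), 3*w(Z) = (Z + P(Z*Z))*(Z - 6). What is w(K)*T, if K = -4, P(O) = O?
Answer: -2560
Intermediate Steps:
w(Z) = (-6 + Z)*(Z + Z**2)/3 (w(Z) = ((Z + Z*Z)*(Z - 6))/3 = ((Z + Z**2)*(-6 + Z))/3 = ((-6 + Z)*(Z + Z**2))/3 = (-6 + Z)*(Z + Z**2)/3)
T = 64 (T = -8*(-8) = 64)
w(K)*T = ((1/3)*(-4)*(-6 + (-4)**2 - 5*(-4)))*64 = ((1/3)*(-4)*(-6 + 16 + 20))*64 = ((1/3)*(-4)*30)*64 = -40*64 = -2560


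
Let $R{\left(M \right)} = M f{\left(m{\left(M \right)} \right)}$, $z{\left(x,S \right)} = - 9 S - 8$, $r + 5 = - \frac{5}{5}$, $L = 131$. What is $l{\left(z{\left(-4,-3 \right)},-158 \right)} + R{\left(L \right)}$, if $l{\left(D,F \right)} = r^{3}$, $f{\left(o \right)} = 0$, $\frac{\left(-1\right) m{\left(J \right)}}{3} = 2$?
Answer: $-216$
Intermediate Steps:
$r = -6$ ($r = -5 - \frac{5}{5} = -5 - 1 = -6$)
$m{\left(J \right)} = -6$ ($m{\left(J \right)} = \left(-3\right) 2 = -6$)
$z{\left(x,S \right)} = -8 - 9 S$
$R{\left(M \right)} = 0$ ($R{\left(M \right)} = M 0 = 0$)
$l{\left(D,F \right)} = -216$ ($l{\left(D,F \right)} = \left(-6\right)^{3} = -216$)
$l{\left(z{\left(-4,-3 \right)},-158 \right)} + R{\left(L \right)} = -216 + 0 = -216$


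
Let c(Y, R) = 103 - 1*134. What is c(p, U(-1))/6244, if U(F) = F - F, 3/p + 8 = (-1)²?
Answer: -31/6244 ≈ -0.0049648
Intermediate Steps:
p = -3/7 (p = 3/(-8 + (-1)²) = 3/(-8 + 1) = 3/(-7) = 3*(-⅐) = -3/7 ≈ -0.42857)
U(F) = 0
c(Y, R) = -31 (c(Y, R) = 103 - 134 = -31)
c(p, U(-1))/6244 = -31/6244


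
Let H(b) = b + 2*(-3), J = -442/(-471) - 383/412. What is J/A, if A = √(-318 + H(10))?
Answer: -1711*I*√314/60932328 ≈ -0.00049759*I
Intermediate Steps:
J = 1711/194052 (J = -442*(-1/471) - 383*1/412 = 442/471 - 383/412 = 1711/194052 ≈ 0.0088172)
H(b) = -6 + b (H(b) = b - 6 = -6 + b)
A = I*√314 (A = √(-318 + (-6 + 10)) = √(-318 + 4) = √(-314) = I*√314 ≈ 17.72*I)
J/A = 1711/(194052*((I*√314))) = 1711*(-I*√314/314)/194052 = -1711*I*√314/60932328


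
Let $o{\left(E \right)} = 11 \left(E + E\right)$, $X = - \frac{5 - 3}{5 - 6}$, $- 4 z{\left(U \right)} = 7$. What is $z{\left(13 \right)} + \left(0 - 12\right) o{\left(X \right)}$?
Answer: $- \frac{2119}{4} \approx -529.75$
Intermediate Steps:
$z{\left(U \right)} = - \frac{7}{4}$ ($z{\left(U \right)} = \left(- \frac{1}{4}\right) 7 = - \frac{7}{4}$)
$X = 2$ ($X = - \frac{2}{-1} = - 2 \left(-1\right) = \left(-1\right) \left(-2\right) = 2$)
$o{\left(E \right)} = 22 E$ ($o{\left(E \right)} = 11 \cdot 2 E = 22 E$)
$z{\left(13 \right)} + \left(0 - 12\right) o{\left(X \right)} = - \frac{7}{4} + \left(0 - 12\right) 22 \cdot 2 = - \frac{7}{4} + \left(0 - 12\right) 44 = - \frac{7}{4} - 528 = - \frac{2119}{4}$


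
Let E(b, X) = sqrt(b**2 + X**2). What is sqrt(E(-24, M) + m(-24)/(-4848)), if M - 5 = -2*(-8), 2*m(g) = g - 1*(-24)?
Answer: sqrt(3)*113**(1/4) ≈ 5.6472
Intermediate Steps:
m(g) = 12 + g/2 (m(g) = (g - 1*(-24))/2 = (g + 24)/2 = (24 + g)/2 = 12 + g/2)
M = 21 (M = 5 - 2*(-8) = 5 + 16 = 21)
E(b, X) = sqrt(X**2 + b**2)
sqrt(E(-24, M) + m(-24)/(-4848)) = sqrt(sqrt(21**2 + (-24)**2) + (12 + (1/2)*(-24))/(-4848)) = sqrt(sqrt(441 + 576) + (12 - 12)*(-1/4848)) = sqrt(sqrt(1017) + 0*(-1/4848)) = sqrt(3*sqrt(113) + 0) = sqrt(3*sqrt(113)) = sqrt(3)*113**(1/4)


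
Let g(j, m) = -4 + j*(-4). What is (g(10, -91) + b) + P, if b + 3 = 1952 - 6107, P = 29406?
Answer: 25204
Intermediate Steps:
g(j, m) = -4 - 4*j
b = -4158 (b = -3 + (1952 - 6107) = -3 - 4155 = -4158)
(g(10, -91) + b) + P = ((-4 - 4*10) - 4158) + 29406 = ((-4 - 40) - 4158) + 29406 = (-44 - 4158) + 29406 = -4202 + 29406 = 25204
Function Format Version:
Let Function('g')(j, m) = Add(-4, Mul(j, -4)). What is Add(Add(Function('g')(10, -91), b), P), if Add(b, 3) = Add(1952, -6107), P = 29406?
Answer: 25204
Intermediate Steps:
Function('g')(j, m) = Add(-4, Mul(-4, j))
b = -4158 (b = Add(-3, Add(1952, -6107)) = Add(-3, -4155) = -4158)
Add(Add(Function('g')(10, -91), b), P) = Add(Add(Add(-4, Mul(-4, 10)), -4158), 29406) = Add(Add(Add(-4, -40), -4158), 29406) = Add(Add(-44, -4158), 29406) = Add(-4202, 29406) = 25204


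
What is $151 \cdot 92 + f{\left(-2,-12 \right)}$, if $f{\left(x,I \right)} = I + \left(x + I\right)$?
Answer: $13866$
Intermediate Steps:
$f{\left(x,I \right)} = x + 2 I$ ($f{\left(x,I \right)} = I + \left(I + x\right) = x + 2 I$)
$151 \cdot 92 + f{\left(-2,-12 \right)} = 151 \cdot 92 + \left(-2 + 2 \left(-12\right)\right) = 13892 - 26 = 13866$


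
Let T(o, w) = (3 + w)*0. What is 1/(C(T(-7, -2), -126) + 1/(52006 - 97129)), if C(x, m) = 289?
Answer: 45123/13040546 ≈ 0.0034602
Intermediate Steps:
T(o, w) = 0
1/(C(T(-7, -2), -126) + 1/(52006 - 97129)) = 1/(289 + 1/(52006 - 97129)) = 1/(289 + 1/(-45123)) = 1/(289 - 1/45123) = 1/(13040546/45123) = 45123/13040546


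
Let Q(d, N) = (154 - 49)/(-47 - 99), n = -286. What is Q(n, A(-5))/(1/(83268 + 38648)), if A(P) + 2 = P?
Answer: -6400590/73 ≈ -87679.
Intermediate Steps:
A(P) = -2 + P
Q(d, N) = -105/146 (Q(d, N) = 105/(-146) = 105*(-1/146) = -105/146)
Q(n, A(-5))/(1/(83268 + 38648)) = -105/(146*(1/(83268 + 38648))) = -105/(146*(1/121916)) = -105/(146*1/121916) = -105/146*121916 = -6400590/73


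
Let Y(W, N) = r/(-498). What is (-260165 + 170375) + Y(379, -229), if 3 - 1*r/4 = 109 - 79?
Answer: -7452552/83 ≈ -89790.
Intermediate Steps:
r = -108 (r = 12 - 4*(109 - 79) = 12 - 4*30 = 12 - 120 = -108)
Y(W, N) = 18/83 (Y(W, N) = -108/(-498) = -108*(-1/498) = 18/83)
(-260165 + 170375) + Y(379, -229) = (-260165 + 170375) + 18/83 = -89790 + 18/83 = -7452552/83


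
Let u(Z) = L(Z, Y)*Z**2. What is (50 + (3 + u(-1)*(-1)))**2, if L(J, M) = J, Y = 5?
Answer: 2916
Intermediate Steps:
u(Z) = Z**3 (u(Z) = Z*Z**2 = Z**3)
(50 + (3 + u(-1)*(-1)))**2 = (50 + (3 + (-1)**3*(-1)))**2 = (50 + (3 - 1*(-1)))**2 = (50 + (3 + 1))**2 = (50 + 4)**2 = 54**2 = 2916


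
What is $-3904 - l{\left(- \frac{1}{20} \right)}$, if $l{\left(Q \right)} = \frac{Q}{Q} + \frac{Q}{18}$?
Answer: $- \frac{1405799}{360} \approx -3905.0$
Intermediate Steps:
$l{\left(Q \right)} = 1 + \frac{Q}{18}$ ($l{\left(Q \right)} = 1 + Q \frac{1}{18} = 1 + \frac{Q}{18}$)
$-3904 - l{\left(- \frac{1}{20} \right)} = -3904 - \left(1 + \frac{\left(-1\right) \frac{1}{20}}{18}\right) = -3904 - \left(1 + \frac{1}{18} \left(- \frac{1}{20}\right)\right) = -3904 - \left(1 - \frac{1}{360}\right) = -3904 - \frac{359}{360} = - \frac{1405799}{360}$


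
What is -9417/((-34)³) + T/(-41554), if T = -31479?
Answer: 814282317/816619208 ≈ 0.99714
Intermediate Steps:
-9417/((-34)³) + T/(-41554) = -9417/((-34)³) - 31479/(-41554) = -9417/(-39304) - 31479*(-1/41554) = -9417*(-1/39304) + 31479/41554 = 9417/39304 + 31479/41554 = 814282317/816619208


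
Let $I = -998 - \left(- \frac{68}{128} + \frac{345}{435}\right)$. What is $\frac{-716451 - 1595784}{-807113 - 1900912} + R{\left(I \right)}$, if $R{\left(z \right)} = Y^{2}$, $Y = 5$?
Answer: $\frac{4667524}{180535} \approx 25.854$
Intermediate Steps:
$I = - \frac{926387}{928}$ ($I = -998 - \left(\left(-68\right) \frac{1}{128} + 345 \cdot \frac{1}{435}\right) = -998 - \left(- \frac{17}{32} + \frac{23}{29}\right) = -998 - \frac{243}{928} = - \frac{926387}{928} \approx -998.26$)
$R{\left(z \right)} = 25$ ($R{\left(z \right)} = 5^{2} = 25$)
$\frac{-716451 - 1595784}{-807113 - 1900912} + R{\left(I \right)} = \frac{-716451 - 1595784}{-807113 - 1900912} + 25 = \frac{-716451 - 1595784}{-2708025} + 25 = \left(-716451 - 1595784\right) \left(- \frac{1}{2708025}\right) + 25 = \left(-2312235\right) \left(- \frac{1}{2708025}\right) + 25 = \frac{154149}{180535} + 25 = \frac{4667524}{180535}$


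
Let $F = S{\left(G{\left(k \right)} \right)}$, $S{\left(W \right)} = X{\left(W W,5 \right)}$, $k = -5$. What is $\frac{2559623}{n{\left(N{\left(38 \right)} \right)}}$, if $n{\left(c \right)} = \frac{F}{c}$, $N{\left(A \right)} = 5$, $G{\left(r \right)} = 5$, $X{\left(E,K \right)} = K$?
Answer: $2559623$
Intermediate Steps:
$S{\left(W \right)} = 5$
$F = 5$
$n{\left(c \right)} = \frac{5}{c}$
$\frac{2559623}{n{\left(N{\left(38 \right)} \right)}} = \frac{2559623}{5 \cdot \frac{1}{5}} = \frac{2559623}{1} = 2559623 \cdot 1 = 2559623$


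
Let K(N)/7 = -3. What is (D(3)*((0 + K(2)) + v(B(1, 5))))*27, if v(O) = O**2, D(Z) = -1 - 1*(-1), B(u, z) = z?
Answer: 0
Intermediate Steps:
K(N) = -21 (K(N) = 7*(-3) = -21)
D(Z) = 0 (D(Z) = -1 + 1 = 0)
(D(3)*((0 + K(2)) + v(B(1, 5))))*27 = (0*((0 - 21) + 5**2))*27 = (0*(-21 + 25))*27 = (0*4)*27 = 0*27 = 0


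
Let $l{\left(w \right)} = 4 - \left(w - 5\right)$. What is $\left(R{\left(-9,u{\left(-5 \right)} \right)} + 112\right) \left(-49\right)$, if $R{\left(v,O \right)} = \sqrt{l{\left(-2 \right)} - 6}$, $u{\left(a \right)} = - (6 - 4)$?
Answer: $-5488 - 49 \sqrt{5} \approx -5597.6$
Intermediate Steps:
$l{\left(w \right)} = 9 - w$ ($l{\left(w \right)} = 4 - \left(-5 + w\right) = 9 - w$)
$u{\left(a \right)} = -2$ ($u{\left(a \right)} = - (6 - 4) = \left(-1\right) 2 = -2$)
$R{\left(v,O \right)} = \sqrt{5}$ ($R{\left(v,O \right)} = \sqrt{\left(9 - -2\right) - 6} = \sqrt{\left(9 + 2\right) - 6} = \sqrt{11 - 6} = \sqrt{5}$)
$\left(R{\left(-9,u{\left(-5 \right)} \right)} + 112\right) \left(-49\right) = \left(\sqrt{5} + 112\right) \left(-49\right) = \left(112 + \sqrt{5}\right) \left(-49\right) = -5488 - 49 \sqrt{5}$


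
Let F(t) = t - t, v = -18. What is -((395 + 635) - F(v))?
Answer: -1030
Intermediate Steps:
F(t) = 0
-((395 + 635) - F(v)) = -((395 + 635) - 1*0) = -(1030 + 0) = -1*1030 = -1030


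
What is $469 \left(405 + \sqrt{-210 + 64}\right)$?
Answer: $189945 + 469 i \sqrt{146} \approx 1.8995 \cdot 10^{5} + 5666.9 i$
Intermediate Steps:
$469 \left(405 + \sqrt{-210 + 64}\right) = 469 \left(405 + \sqrt{-146}\right) = 469 \left(405 + i \sqrt{146}\right) = 189945 + 469 i \sqrt{146}$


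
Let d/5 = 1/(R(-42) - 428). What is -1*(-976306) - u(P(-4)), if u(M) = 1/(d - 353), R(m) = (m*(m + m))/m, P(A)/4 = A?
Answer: 176458523258/180741 ≈ 9.7631e+5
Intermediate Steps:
P(A) = 4*A
R(m) = 2*m (R(m) = (m*(2*m))/m = (2*m²)/m = 2*m)
d = -5/512 (d = 5/(2*(-42) - 428) = 5/(-84 - 428) = 5/(-512) = 5*(-1/512) = -5/512 ≈ -0.0097656)
u(M) = -512/180741 (u(M) = 1/(-5/512 - 353) = 1/(-180741/512) = -512/180741)
-1*(-976306) - u(P(-4)) = -1*(-976306) - 1*(-512/180741) = 976306 + 512/180741 = 176458523258/180741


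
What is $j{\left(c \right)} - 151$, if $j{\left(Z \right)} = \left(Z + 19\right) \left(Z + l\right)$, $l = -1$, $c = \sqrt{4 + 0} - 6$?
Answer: $-226$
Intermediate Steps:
$c = -4$ ($c = \sqrt{4} - 6 = 2 - 6 = -4$)
$j{\left(Z \right)} = \left(-1 + Z\right) \left(19 + Z\right)$ ($j{\left(Z \right)} = \left(Z + 19\right) \left(Z - 1\right) = \left(19 + Z\right) \left(-1 + Z\right) = \left(-1 + Z\right) \left(19 + Z\right)$)
$j{\left(c \right)} - 151 = \left(-19 + \left(-4\right)^{2} + 18 \left(-4\right)\right) - 151 = \left(-19 + 16 - 72\right) - 151 = -75 - 151 = -226$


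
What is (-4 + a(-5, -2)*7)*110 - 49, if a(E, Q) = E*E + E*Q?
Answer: 26461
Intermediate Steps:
a(E, Q) = E**2 + E*Q
(-4 + a(-5, -2)*7)*110 - 49 = (-4 - 5*(-5 - 2)*7)*110 - 49 = (-4 - 5*(-7)*7)*110 - 49 = (-4 + 35*7)*110 - 49 = (-4 + 245)*110 - 49 = 241*110 - 49 = 26510 - 49 = 26461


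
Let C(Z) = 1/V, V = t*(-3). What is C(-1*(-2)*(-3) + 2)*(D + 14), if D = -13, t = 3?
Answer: -1/9 ≈ -0.11111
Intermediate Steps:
V = -9 (V = 3*(-3) = -9)
C(Z) = -1/9 (C(Z) = 1/(-9) = -1/9)
C(-1*(-2)*(-3) + 2)*(D + 14) = -(-13 + 14)/9 = -1/9*1 = -1/9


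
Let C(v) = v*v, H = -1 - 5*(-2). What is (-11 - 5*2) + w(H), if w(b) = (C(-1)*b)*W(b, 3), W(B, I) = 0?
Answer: -21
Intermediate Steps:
H = 9 (H = -1 + 10 = 9)
C(v) = v**2
w(b) = 0 (w(b) = ((-1)**2*b)*0 = (1*b)*0 = b*0 = 0)
(-11 - 5*2) + w(H) = (-11 - 5*2) + 0 = (-11 - 10) + 0 = -21 + 0 = -21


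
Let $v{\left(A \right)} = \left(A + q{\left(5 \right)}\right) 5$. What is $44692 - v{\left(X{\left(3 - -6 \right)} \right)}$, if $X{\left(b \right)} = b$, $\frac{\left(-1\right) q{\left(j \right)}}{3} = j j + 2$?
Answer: $45052$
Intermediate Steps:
$q{\left(j \right)} = -6 - 3 j^{2}$ ($q{\left(j \right)} = - 3 \left(j j + 2\right) = - 3 \left(j^{2} + 2\right) = - 3 \left(2 + j^{2}\right) = -6 - 3 j^{2}$)
$v{\left(A \right)} = -405 + 5 A$ ($v{\left(A \right)} = \left(A - \left(6 + 3 \cdot 5^{2}\right)\right) 5 = \left(A - 81\right) 5 = \left(-81 + A\right) 5 = -405 + 5 A$)
$44692 - v{\left(X{\left(3 - -6 \right)} \right)} = 44692 - \left(-405 + 5 \left(3 - -6\right)\right) = 44692 - \left(-405 + 5 \left(3 + 6\right)\right) = 44692 - \left(-405 + 5 \cdot 9\right) = 44692 - \left(-405 + 45\right) = 44692 - -360 = 44692 + 360 = 45052$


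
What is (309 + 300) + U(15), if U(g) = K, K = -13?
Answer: 596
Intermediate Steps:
U(g) = -13
(309 + 300) + U(15) = (309 + 300) - 13 = 609 - 13 = 596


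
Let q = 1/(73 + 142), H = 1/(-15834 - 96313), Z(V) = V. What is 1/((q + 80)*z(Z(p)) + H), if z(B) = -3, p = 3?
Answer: -24111605/5787121856 ≈ -0.0041664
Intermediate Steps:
H = -1/112147 (H = 1/(-112147) = -1/112147 ≈ -8.9169e-6)
q = 1/215 ≈ 0.0046512
1/((q + 80)*z(Z(p)) + H) = 1/((1/215 + 80)*(-3) - 1/112147) = 1/((17201/215)*(-3) - 1/112147) = 1/(-51603/215 - 1/112147) = 1/(-5787121856/24111605) = -24111605/5787121856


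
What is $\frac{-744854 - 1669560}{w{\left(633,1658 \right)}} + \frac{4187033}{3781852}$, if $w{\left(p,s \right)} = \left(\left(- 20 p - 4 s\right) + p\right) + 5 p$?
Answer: $\frac{4597915152015}{29298007444} \approx 156.94$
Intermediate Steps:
$w{\left(p,s \right)} = - 14 p - 4 s$ ($w{\left(p,s \right)} = \left(- 19 p - 4 s\right) + 5 p = - 14 p - 4 s$)
$\frac{-744854 - 1669560}{w{\left(633,1658 \right)}} + \frac{4187033}{3781852} = \frac{-744854 - 1669560}{\left(-14\right) 633 - 6632} + \frac{4187033}{3781852} = \frac{-744854 - 1669560}{-8862 - 6632} + 4187033 \cdot \frac{1}{3781852} = - \frac{2414414}{-15494} + \frac{4187033}{3781852} = \left(-2414414\right) \left(- \frac{1}{15494}\right) + \frac{4187033}{3781852} = \frac{1207207}{7747} + \frac{4187033}{3781852} = \frac{4597915152015}{29298007444}$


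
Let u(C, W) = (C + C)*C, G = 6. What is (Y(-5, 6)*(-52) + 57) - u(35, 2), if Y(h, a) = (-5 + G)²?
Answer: -2445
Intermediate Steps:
Y(h, a) = 1 (Y(h, a) = (-5 + 6)² = 1² = 1)
u(C, W) = 2*C² (u(C, W) = (2*C)*C = 2*C²)
(Y(-5, 6)*(-52) + 57) - u(35, 2) = (1*(-52) + 57) - 2*35² = (-52 + 57) - 2*1225 = 5 - 1*2450 = 5 - 2450 = -2445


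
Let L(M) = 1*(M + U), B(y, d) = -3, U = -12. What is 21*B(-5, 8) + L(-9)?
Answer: -84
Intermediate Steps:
L(M) = -12 + M (L(M) = 1*(M - 12) = 1*(-12 + M) = -12 + M)
21*B(-5, 8) + L(-9) = 21*(-3) + (-12 - 9) = -63 - 21 = -84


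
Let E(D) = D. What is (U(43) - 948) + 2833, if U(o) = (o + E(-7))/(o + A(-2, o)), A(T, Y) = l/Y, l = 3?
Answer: 873142/463 ≈ 1885.8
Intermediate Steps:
A(T, Y) = 3/Y
U(o) = (-7 + o)/(o + 3/o) (U(o) = (o - 7)/(o + 3/o) = (-7 + o)/(o + 3/o))
(U(43) - 948) + 2833 = (43*(-7 + 43)/(3 + 43²) - 948) + 2833 = (43*36/(3 + 1849) - 948) + 2833 = (43*36/1852 - 948) + 2833 = (43*(1/1852)*36 - 948) + 2833 = (387/463 - 948) + 2833 = -438537/463 + 2833 = 873142/463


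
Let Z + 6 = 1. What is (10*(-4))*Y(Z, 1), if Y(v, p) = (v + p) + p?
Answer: 120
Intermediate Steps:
Z = -5 (Z = -6 + 1 = -5)
Y(v, p) = v + 2*p (Y(v, p) = (p + v) + p = v + 2*p)
(10*(-4))*Y(Z, 1) = (10*(-4))*(-5 + 2*1) = -40*(-5 + 2) = -40*(-3) = 120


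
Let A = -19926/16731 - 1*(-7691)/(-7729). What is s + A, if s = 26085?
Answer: 374763374360/14368211 ≈ 26083.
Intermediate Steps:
A = -31409575/14368211 (A = -19926*1/16731 + 7691*(-1/7729) = -2214/1859 - 7691/7729 = -31409575/14368211 ≈ -2.1860)
s + A = 26085 - 31409575/14368211 = 374763374360/14368211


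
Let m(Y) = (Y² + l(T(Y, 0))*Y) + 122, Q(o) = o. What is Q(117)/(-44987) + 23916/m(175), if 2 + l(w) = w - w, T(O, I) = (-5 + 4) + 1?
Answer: 1072352643/1367469839 ≈ 0.78419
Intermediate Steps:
T(O, I) = 0 (T(O, I) = -1 + 1 = 0)
l(w) = -2 (l(w) = -2 + (w - w) = -2 + 0 = -2)
m(Y) = 122 + Y² - 2*Y (m(Y) = (Y² - 2*Y) + 122 = 122 + Y² - 2*Y)
Q(117)/(-44987) + 23916/m(175) = 117/(-44987) + 23916/(122 + 175² - 2*175) = 117*(-1/44987) + 23916/(122 + 30625 - 350) = -117/44987 + 23916/30397 = 1072352643/1367469839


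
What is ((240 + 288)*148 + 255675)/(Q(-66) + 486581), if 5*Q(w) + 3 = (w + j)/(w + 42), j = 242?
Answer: 5007285/7298684 ≈ 0.68605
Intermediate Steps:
Q(w) = -3/5 + (242 + w)/(5*(42 + w)) (Q(w) = -3/5 + ((w + 242)/(w + 42))/5 = -3/5 + ((242 + w)/(42 + w))/5 = -3/5 + (242 + w)/(5*(42 + w)))
((240 + 288)*148 + 255675)/(Q(-66) + 486581) = ((240 + 288)*148 + 255675)/(2*(58 - 1*(-66))/(5*(42 - 66)) + 486581) = (528*148 + 255675)/((2/5)*(58 + 66)/(-24) + 486581) = (78144 + 255675)/((2/5)*(-1/24)*124 + 486581) = 333819/(-31/15 + 486581) = 333819/(7298684/15) = 333819*(15/7298684) = 5007285/7298684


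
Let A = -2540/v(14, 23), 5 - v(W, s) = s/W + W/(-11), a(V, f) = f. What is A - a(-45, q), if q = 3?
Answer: -393299/713 ≈ -551.61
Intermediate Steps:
v(W, s) = 5 + W/11 - s/W (v(W, s) = 5 - (s/W + W/(-11)) = 5 - (s/W + W*(-1/11)) = 5 - (s/W - W/11) = 5 - (-W/11 + s/W) = 5 + (W/11 - s/W) = 5 + W/11 - s/W)
A = -391160/713 (A = -2540/(5 + (1/11)*14 - 1*23/14) = -2540/(5 + 14/11 - 1*23*1/14) = -2540/(5 + 14/11 - 23/14) = -2540/713/154 = -2540*154/713 = -391160/713 ≈ -548.61)
A - a(-45, q) = -391160/713 - 1*3 = -391160/713 - 3 = -393299/713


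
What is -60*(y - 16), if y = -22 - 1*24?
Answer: 3720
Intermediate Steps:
y = -46 (y = -22 - 24 = -46)
-60*(y - 16) = -60*(-46 - 16) = -60*(-62) = 3720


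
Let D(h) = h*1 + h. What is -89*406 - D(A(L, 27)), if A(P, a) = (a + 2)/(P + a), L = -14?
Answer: -469800/13 ≈ -36138.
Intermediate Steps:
A(P, a) = (2 + a)/(P + a)
D(h) = 2*h (D(h) = h + h = 2*h)
-89*406 - D(A(L, 27)) = -89*406 - 2*(2 + 27)/(-14 + 27) = -36134 - 2*29/13 = -36134 - 1*58/13 = -36134 - 58/13 = -469800/13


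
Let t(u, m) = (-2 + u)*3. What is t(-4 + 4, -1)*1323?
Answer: -7938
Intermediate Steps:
t(u, m) = -6 + 3*u
t(-4 + 4, -1)*1323 = (-6 + 3*(-4 + 4))*1323 = (-6 + 3*0)*1323 = (-6 + 0)*1323 = -6*1323 = -7938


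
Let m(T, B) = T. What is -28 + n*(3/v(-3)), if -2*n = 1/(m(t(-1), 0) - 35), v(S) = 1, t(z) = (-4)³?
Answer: -1847/66 ≈ -27.985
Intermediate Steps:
t(z) = -64
n = 1/198 (n = -1/(2*(-64 - 35)) = -½/(-99) = -½*(-1/99) = 1/198 ≈ 0.0050505)
-28 + n*(3/v(-3)) = -28 + (3/1)/198 = -28 + (3*1)/198 = -28 + (1/198)*3 = -28 + 1/66 = -1847/66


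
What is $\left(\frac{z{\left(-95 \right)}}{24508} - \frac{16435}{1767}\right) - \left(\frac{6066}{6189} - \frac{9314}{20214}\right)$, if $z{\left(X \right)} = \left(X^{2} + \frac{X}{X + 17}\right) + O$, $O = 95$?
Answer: $- \frac{3891492266828729}{411874028104968} \approx -9.4483$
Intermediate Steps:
$z{\left(X \right)} = 95 + X^{2} + \frac{X}{17 + X}$ ($z{\left(X \right)} = \left(X^{2} + \frac{X}{X + 17}\right) + 95 = \left(X^{2} + \frac{X}{17 + X}\right) + 95 = 95 + X^{2} + \frac{X}{17 + X}$)
$\left(\frac{z{\left(-95 \right)}}{24508} - \frac{16435}{1767}\right) - \left(\frac{6066}{6189} - \frac{9314}{20214}\right) = \left(\frac{\frac{1}{17 - 95} \left(1615 + \left(-95\right)^{3} + 17 \left(-95\right)^{2} + 96 \left(-95\right)\right)}{24508} - \frac{16435}{1767}\right) - \left(\frac{6066}{6189} - \frac{9314}{20214}\right) = \left(\frac{1615 - 857375 + 17 \cdot 9025 - 9120}{-78} \cdot \frac{1}{24508} - \frac{865}{93}\right) - \left(6066 \cdot \frac{1}{6189} - \frac{4657}{10107}\right) = \left(- \frac{1615 - 857375 + 153425 - 9120}{78} \cdot \frac{1}{24508} - \frac{865}{93}\right) - \left(\frac{2022}{2063} - \frac{4657}{10107}\right) = \left(\left(- \frac{1}{78}\right) \left(-711455\right) \frac{1}{24508} - \frac{865}{93}\right) - \frac{10828963}{20850741} = \left(\frac{711455}{78} \cdot \frac{1}{24508} - \frac{865}{93}\right) - \frac{10828963}{20850741} = \left(\frac{711455}{1911624} - \frac{865}{93}\right) - \frac{10828963}{20850741} = - \frac{176376605}{19753448} - \frac{10828963}{20850741} = - \frac{3891492266828729}{411874028104968}$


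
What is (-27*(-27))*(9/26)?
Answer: 6561/26 ≈ 252.35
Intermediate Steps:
(-27*(-27))*(9/26) = 729*(9*(1/26)) = 729*(9/26) = 6561/26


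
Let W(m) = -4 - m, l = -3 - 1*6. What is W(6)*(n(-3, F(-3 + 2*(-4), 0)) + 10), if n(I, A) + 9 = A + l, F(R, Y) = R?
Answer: 190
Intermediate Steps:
l = -9 (l = -3 - 6 = -9)
n(I, A) = -18 + A (n(I, A) = -9 + (A - 9) = -9 + (-9 + A) = -18 + A)
W(6)*(n(-3, F(-3 + 2*(-4), 0)) + 10) = (-4 - 1*6)*((-18 + (-3 + 2*(-4))) + 10) = (-4 - 6)*((-18 + (-3 - 8)) + 10) = -10*((-18 - 11) + 10) = -10*(-29 + 10) = -10*(-19) = 190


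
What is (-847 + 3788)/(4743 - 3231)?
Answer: 2941/1512 ≈ 1.9451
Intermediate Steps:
(-847 + 3788)/(4743 - 3231) = 2941/1512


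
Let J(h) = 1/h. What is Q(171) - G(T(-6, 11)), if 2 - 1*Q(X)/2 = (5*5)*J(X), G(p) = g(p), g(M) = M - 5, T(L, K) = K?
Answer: -392/171 ≈ -2.2924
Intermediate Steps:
g(M) = -5 + M
G(p) = -5 + p
Q(X) = 4 - 50/X (Q(X) = 4 - 2*5*5/X = 4 - 50/X)
Q(171) - G(T(-6, 11)) = (4 - 50/171) - (-5 + 11) = (4 - 50*1/171) - 1*6 = (4 - 50/171) - 6 = 634/171 - 6 = -392/171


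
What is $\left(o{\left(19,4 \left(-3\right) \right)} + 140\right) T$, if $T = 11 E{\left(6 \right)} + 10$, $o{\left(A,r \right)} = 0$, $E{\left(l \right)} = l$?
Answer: $10640$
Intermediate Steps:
$T = 76$ ($T = 11 \cdot 6 + 10 = 66 + 10 = 76$)
$\left(o{\left(19,4 \left(-3\right) \right)} + 140\right) T = \left(0 + 140\right) 76 = 140 \cdot 76 = 10640$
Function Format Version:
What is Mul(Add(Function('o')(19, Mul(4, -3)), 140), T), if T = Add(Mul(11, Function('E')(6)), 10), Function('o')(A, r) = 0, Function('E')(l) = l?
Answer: 10640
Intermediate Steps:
T = 76 (T = Add(Mul(11, 6), 10) = Add(66, 10) = 76)
Mul(Add(Function('o')(19, Mul(4, -3)), 140), T) = Mul(Add(0, 140), 76) = Mul(140, 76) = 10640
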